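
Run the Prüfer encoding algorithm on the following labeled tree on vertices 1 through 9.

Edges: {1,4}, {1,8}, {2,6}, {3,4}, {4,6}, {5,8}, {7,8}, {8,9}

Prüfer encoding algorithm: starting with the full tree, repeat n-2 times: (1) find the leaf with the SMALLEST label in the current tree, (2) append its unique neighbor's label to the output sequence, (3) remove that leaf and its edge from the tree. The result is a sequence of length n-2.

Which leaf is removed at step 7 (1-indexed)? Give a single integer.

Answer: 7

Derivation:
Step 1: current leaves = {2,3,5,7,9}. Remove leaf 2 (neighbor: 6).
Step 2: current leaves = {3,5,6,7,9}. Remove leaf 3 (neighbor: 4).
Step 3: current leaves = {5,6,7,9}. Remove leaf 5 (neighbor: 8).
Step 4: current leaves = {6,7,9}. Remove leaf 6 (neighbor: 4).
Step 5: current leaves = {4,7,9}. Remove leaf 4 (neighbor: 1).
Step 6: current leaves = {1,7,9}. Remove leaf 1 (neighbor: 8).
Step 7: current leaves = {7,9}. Remove leaf 7 (neighbor: 8).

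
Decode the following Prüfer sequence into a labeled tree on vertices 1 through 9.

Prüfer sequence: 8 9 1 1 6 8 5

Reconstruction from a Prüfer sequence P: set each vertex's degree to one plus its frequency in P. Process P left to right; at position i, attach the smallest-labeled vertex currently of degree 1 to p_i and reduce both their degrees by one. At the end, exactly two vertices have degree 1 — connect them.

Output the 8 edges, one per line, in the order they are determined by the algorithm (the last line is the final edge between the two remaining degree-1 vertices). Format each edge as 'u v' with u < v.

Initial degrees: {1:3, 2:1, 3:1, 4:1, 5:2, 6:2, 7:1, 8:3, 9:2}
Step 1: smallest deg-1 vertex = 2, p_1 = 8. Add edge {2,8}. Now deg[2]=0, deg[8]=2.
Step 2: smallest deg-1 vertex = 3, p_2 = 9. Add edge {3,9}. Now deg[3]=0, deg[9]=1.
Step 3: smallest deg-1 vertex = 4, p_3 = 1. Add edge {1,4}. Now deg[4]=0, deg[1]=2.
Step 4: smallest deg-1 vertex = 7, p_4 = 1. Add edge {1,7}. Now deg[7]=0, deg[1]=1.
Step 5: smallest deg-1 vertex = 1, p_5 = 6. Add edge {1,6}. Now deg[1]=0, deg[6]=1.
Step 6: smallest deg-1 vertex = 6, p_6 = 8. Add edge {6,8}. Now deg[6]=0, deg[8]=1.
Step 7: smallest deg-1 vertex = 8, p_7 = 5. Add edge {5,8}. Now deg[8]=0, deg[5]=1.
Final: two remaining deg-1 vertices are 5, 9. Add edge {5,9}.

Answer: 2 8
3 9
1 4
1 7
1 6
6 8
5 8
5 9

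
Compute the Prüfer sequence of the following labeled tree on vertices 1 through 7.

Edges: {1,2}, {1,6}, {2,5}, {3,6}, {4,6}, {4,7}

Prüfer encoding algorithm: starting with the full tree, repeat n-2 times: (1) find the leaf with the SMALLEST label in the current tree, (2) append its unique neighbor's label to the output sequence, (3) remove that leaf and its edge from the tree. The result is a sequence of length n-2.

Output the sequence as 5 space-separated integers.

Step 1: leaves = {3,5,7}. Remove smallest leaf 3, emit neighbor 6.
Step 2: leaves = {5,7}. Remove smallest leaf 5, emit neighbor 2.
Step 3: leaves = {2,7}. Remove smallest leaf 2, emit neighbor 1.
Step 4: leaves = {1,7}. Remove smallest leaf 1, emit neighbor 6.
Step 5: leaves = {6,7}. Remove smallest leaf 6, emit neighbor 4.
Done: 2 vertices remain (4, 7). Sequence = [6 2 1 6 4]

Answer: 6 2 1 6 4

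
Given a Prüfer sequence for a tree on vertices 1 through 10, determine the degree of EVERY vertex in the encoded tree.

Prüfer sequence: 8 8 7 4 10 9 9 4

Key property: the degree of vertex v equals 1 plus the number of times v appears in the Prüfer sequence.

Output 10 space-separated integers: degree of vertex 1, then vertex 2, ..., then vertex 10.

p_1 = 8: count[8] becomes 1
p_2 = 8: count[8] becomes 2
p_3 = 7: count[7] becomes 1
p_4 = 4: count[4] becomes 1
p_5 = 10: count[10] becomes 1
p_6 = 9: count[9] becomes 1
p_7 = 9: count[9] becomes 2
p_8 = 4: count[4] becomes 2
Degrees (1 + count): deg[1]=1+0=1, deg[2]=1+0=1, deg[3]=1+0=1, deg[4]=1+2=3, deg[5]=1+0=1, deg[6]=1+0=1, deg[7]=1+1=2, deg[8]=1+2=3, deg[9]=1+2=3, deg[10]=1+1=2

Answer: 1 1 1 3 1 1 2 3 3 2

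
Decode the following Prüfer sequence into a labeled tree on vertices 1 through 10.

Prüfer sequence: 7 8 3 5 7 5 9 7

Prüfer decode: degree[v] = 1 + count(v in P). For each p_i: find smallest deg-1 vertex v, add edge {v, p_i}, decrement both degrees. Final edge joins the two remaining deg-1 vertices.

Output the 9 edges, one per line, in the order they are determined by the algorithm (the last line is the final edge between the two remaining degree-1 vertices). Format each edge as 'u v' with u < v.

Initial degrees: {1:1, 2:1, 3:2, 4:1, 5:3, 6:1, 7:4, 8:2, 9:2, 10:1}
Step 1: smallest deg-1 vertex = 1, p_1 = 7. Add edge {1,7}. Now deg[1]=0, deg[7]=3.
Step 2: smallest deg-1 vertex = 2, p_2 = 8. Add edge {2,8}. Now deg[2]=0, deg[8]=1.
Step 3: smallest deg-1 vertex = 4, p_3 = 3. Add edge {3,4}. Now deg[4]=0, deg[3]=1.
Step 4: smallest deg-1 vertex = 3, p_4 = 5. Add edge {3,5}. Now deg[3]=0, deg[5]=2.
Step 5: smallest deg-1 vertex = 6, p_5 = 7. Add edge {6,7}. Now deg[6]=0, deg[7]=2.
Step 6: smallest deg-1 vertex = 8, p_6 = 5. Add edge {5,8}. Now deg[8]=0, deg[5]=1.
Step 7: smallest deg-1 vertex = 5, p_7 = 9. Add edge {5,9}. Now deg[5]=0, deg[9]=1.
Step 8: smallest deg-1 vertex = 9, p_8 = 7. Add edge {7,9}. Now deg[9]=0, deg[7]=1.
Final: two remaining deg-1 vertices are 7, 10. Add edge {7,10}.

Answer: 1 7
2 8
3 4
3 5
6 7
5 8
5 9
7 9
7 10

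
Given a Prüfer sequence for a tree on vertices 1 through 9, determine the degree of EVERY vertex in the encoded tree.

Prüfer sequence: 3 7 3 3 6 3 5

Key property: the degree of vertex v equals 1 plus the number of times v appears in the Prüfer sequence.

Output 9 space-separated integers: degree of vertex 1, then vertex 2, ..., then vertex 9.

p_1 = 3: count[3] becomes 1
p_2 = 7: count[7] becomes 1
p_3 = 3: count[3] becomes 2
p_4 = 3: count[3] becomes 3
p_5 = 6: count[6] becomes 1
p_6 = 3: count[3] becomes 4
p_7 = 5: count[5] becomes 1
Degrees (1 + count): deg[1]=1+0=1, deg[2]=1+0=1, deg[3]=1+4=5, deg[4]=1+0=1, deg[5]=1+1=2, deg[6]=1+1=2, deg[7]=1+1=2, deg[8]=1+0=1, deg[9]=1+0=1

Answer: 1 1 5 1 2 2 2 1 1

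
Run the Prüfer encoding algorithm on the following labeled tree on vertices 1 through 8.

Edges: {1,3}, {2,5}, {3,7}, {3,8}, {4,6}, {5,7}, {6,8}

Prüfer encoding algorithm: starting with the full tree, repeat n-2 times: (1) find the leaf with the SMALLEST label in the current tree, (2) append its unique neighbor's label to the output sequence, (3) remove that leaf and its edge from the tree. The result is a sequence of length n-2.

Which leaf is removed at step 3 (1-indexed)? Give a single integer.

Answer: 4

Derivation:
Step 1: current leaves = {1,2,4}. Remove leaf 1 (neighbor: 3).
Step 2: current leaves = {2,4}. Remove leaf 2 (neighbor: 5).
Step 3: current leaves = {4,5}. Remove leaf 4 (neighbor: 6).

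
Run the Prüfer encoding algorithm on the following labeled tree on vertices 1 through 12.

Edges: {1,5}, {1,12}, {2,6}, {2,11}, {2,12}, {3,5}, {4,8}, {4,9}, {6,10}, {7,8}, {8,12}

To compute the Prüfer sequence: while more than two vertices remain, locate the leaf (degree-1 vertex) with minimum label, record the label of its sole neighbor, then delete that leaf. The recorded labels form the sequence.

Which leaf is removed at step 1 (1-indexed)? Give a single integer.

Step 1: current leaves = {3,7,9,10,11}. Remove leaf 3 (neighbor: 5).

Answer: 3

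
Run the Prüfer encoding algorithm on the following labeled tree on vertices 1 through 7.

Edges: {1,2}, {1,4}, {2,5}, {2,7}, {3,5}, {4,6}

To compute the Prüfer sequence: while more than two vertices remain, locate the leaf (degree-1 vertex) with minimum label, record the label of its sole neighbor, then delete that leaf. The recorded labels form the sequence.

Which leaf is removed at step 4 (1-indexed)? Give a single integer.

Answer: 4

Derivation:
Step 1: current leaves = {3,6,7}. Remove leaf 3 (neighbor: 5).
Step 2: current leaves = {5,6,7}. Remove leaf 5 (neighbor: 2).
Step 3: current leaves = {6,7}. Remove leaf 6 (neighbor: 4).
Step 4: current leaves = {4,7}. Remove leaf 4 (neighbor: 1).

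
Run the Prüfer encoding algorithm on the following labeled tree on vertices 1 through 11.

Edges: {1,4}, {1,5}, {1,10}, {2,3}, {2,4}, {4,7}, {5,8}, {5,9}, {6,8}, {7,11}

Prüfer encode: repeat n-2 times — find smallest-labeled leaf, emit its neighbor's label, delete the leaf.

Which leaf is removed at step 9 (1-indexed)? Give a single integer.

Step 1: current leaves = {3,6,9,10,11}. Remove leaf 3 (neighbor: 2).
Step 2: current leaves = {2,6,9,10,11}. Remove leaf 2 (neighbor: 4).
Step 3: current leaves = {6,9,10,11}. Remove leaf 6 (neighbor: 8).
Step 4: current leaves = {8,9,10,11}. Remove leaf 8 (neighbor: 5).
Step 5: current leaves = {9,10,11}. Remove leaf 9 (neighbor: 5).
Step 6: current leaves = {5,10,11}. Remove leaf 5 (neighbor: 1).
Step 7: current leaves = {10,11}. Remove leaf 10 (neighbor: 1).
Step 8: current leaves = {1,11}. Remove leaf 1 (neighbor: 4).
Step 9: current leaves = {4,11}. Remove leaf 4 (neighbor: 7).

Answer: 4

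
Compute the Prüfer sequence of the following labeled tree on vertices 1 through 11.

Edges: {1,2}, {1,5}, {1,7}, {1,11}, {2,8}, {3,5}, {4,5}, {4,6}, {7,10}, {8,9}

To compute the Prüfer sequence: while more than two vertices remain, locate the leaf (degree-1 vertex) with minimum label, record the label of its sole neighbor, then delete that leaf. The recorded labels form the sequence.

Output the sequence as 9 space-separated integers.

Step 1: leaves = {3,6,9,10,11}. Remove smallest leaf 3, emit neighbor 5.
Step 2: leaves = {6,9,10,11}. Remove smallest leaf 6, emit neighbor 4.
Step 3: leaves = {4,9,10,11}. Remove smallest leaf 4, emit neighbor 5.
Step 4: leaves = {5,9,10,11}. Remove smallest leaf 5, emit neighbor 1.
Step 5: leaves = {9,10,11}. Remove smallest leaf 9, emit neighbor 8.
Step 6: leaves = {8,10,11}. Remove smallest leaf 8, emit neighbor 2.
Step 7: leaves = {2,10,11}. Remove smallest leaf 2, emit neighbor 1.
Step 8: leaves = {10,11}. Remove smallest leaf 10, emit neighbor 7.
Step 9: leaves = {7,11}. Remove smallest leaf 7, emit neighbor 1.
Done: 2 vertices remain (1, 11). Sequence = [5 4 5 1 8 2 1 7 1]

Answer: 5 4 5 1 8 2 1 7 1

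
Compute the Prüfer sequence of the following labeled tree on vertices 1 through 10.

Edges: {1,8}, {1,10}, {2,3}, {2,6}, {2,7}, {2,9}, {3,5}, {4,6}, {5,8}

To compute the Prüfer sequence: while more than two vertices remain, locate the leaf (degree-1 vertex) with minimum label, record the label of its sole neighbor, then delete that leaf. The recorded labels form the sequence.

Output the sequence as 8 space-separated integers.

Step 1: leaves = {4,7,9,10}. Remove smallest leaf 4, emit neighbor 6.
Step 2: leaves = {6,7,9,10}. Remove smallest leaf 6, emit neighbor 2.
Step 3: leaves = {7,9,10}. Remove smallest leaf 7, emit neighbor 2.
Step 4: leaves = {9,10}. Remove smallest leaf 9, emit neighbor 2.
Step 5: leaves = {2,10}. Remove smallest leaf 2, emit neighbor 3.
Step 6: leaves = {3,10}. Remove smallest leaf 3, emit neighbor 5.
Step 7: leaves = {5,10}. Remove smallest leaf 5, emit neighbor 8.
Step 8: leaves = {8,10}. Remove smallest leaf 8, emit neighbor 1.
Done: 2 vertices remain (1, 10). Sequence = [6 2 2 2 3 5 8 1]

Answer: 6 2 2 2 3 5 8 1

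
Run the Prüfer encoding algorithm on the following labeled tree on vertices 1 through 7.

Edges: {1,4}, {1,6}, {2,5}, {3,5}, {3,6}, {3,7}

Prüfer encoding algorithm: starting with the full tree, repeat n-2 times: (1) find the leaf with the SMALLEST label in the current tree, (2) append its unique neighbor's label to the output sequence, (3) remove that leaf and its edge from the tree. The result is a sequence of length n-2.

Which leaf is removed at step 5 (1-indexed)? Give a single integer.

Answer: 6

Derivation:
Step 1: current leaves = {2,4,7}. Remove leaf 2 (neighbor: 5).
Step 2: current leaves = {4,5,7}. Remove leaf 4 (neighbor: 1).
Step 3: current leaves = {1,5,7}. Remove leaf 1 (neighbor: 6).
Step 4: current leaves = {5,6,7}. Remove leaf 5 (neighbor: 3).
Step 5: current leaves = {6,7}. Remove leaf 6 (neighbor: 3).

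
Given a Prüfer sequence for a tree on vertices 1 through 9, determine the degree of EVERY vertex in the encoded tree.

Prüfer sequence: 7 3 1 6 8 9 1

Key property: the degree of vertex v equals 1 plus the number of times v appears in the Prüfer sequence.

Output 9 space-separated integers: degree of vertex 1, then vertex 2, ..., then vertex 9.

Answer: 3 1 2 1 1 2 2 2 2

Derivation:
p_1 = 7: count[7] becomes 1
p_2 = 3: count[3] becomes 1
p_3 = 1: count[1] becomes 1
p_4 = 6: count[6] becomes 1
p_5 = 8: count[8] becomes 1
p_6 = 9: count[9] becomes 1
p_7 = 1: count[1] becomes 2
Degrees (1 + count): deg[1]=1+2=3, deg[2]=1+0=1, deg[3]=1+1=2, deg[4]=1+0=1, deg[5]=1+0=1, deg[6]=1+1=2, deg[7]=1+1=2, deg[8]=1+1=2, deg[9]=1+1=2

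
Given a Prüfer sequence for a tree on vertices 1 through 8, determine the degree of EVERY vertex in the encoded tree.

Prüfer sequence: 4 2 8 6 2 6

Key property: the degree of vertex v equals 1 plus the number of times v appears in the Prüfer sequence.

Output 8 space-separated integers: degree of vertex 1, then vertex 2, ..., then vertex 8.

p_1 = 4: count[4] becomes 1
p_2 = 2: count[2] becomes 1
p_3 = 8: count[8] becomes 1
p_4 = 6: count[6] becomes 1
p_5 = 2: count[2] becomes 2
p_6 = 6: count[6] becomes 2
Degrees (1 + count): deg[1]=1+0=1, deg[2]=1+2=3, deg[3]=1+0=1, deg[4]=1+1=2, deg[5]=1+0=1, deg[6]=1+2=3, deg[7]=1+0=1, deg[8]=1+1=2

Answer: 1 3 1 2 1 3 1 2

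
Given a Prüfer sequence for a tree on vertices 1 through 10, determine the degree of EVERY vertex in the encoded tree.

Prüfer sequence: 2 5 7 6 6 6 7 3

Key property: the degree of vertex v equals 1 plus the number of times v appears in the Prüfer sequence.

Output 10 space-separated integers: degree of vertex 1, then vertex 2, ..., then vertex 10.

p_1 = 2: count[2] becomes 1
p_2 = 5: count[5] becomes 1
p_3 = 7: count[7] becomes 1
p_4 = 6: count[6] becomes 1
p_5 = 6: count[6] becomes 2
p_6 = 6: count[6] becomes 3
p_7 = 7: count[7] becomes 2
p_8 = 3: count[3] becomes 1
Degrees (1 + count): deg[1]=1+0=1, deg[2]=1+1=2, deg[3]=1+1=2, deg[4]=1+0=1, deg[5]=1+1=2, deg[6]=1+3=4, deg[7]=1+2=3, deg[8]=1+0=1, deg[9]=1+0=1, deg[10]=1+0=1

Answer: 1 2 2 1 2 4 3 1 1 1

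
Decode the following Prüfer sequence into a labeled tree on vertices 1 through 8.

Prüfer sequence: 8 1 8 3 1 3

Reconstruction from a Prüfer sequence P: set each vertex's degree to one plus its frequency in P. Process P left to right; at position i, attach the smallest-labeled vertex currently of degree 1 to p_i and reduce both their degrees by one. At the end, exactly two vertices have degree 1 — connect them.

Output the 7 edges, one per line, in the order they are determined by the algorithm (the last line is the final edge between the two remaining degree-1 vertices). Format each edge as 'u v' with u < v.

Initial degrees: {1:3, 2:1, 3:3, 4:1, 5:1, 6:1, 7:1, 8:3}
Step 1: smallest deg-1 vertex = 2, p_1 = 8. Add edge {2,8}. Now deg[2]=0, deg[8]=2.
Step 2: smallest deg-1 vertex = 4, p_2 = 1. Add edge {1,4}. Now deg[4]=0, deg[1]=2.
Step 3: smallest deg-1 vertex = 5, p_3 = 8. Add edge {5,8}. Now deg[5]=0, deg[8]=1.
Step 4: smallest deg-1 vertex = 6, p_4 = 3. Add edge {3,6}. Now deg[6]=0, deg[3]=2.
Step 5: smallest deg-1 vertex = 7, p_5 = 1. Add edge {1,7}. Now deg[7]=0, deg[1]=1.
Step 6: smallest deg-1 vertex = 1, p_6 = 3. Add edge {1,3}. Now deg[1]=0, deg[3]=1.
Final: two remaining deg-1 vertices are 3, 8. Add edge {3,8}.

Answer: 2 8
1 4
5 8
3 6
1 7
1 3
3 8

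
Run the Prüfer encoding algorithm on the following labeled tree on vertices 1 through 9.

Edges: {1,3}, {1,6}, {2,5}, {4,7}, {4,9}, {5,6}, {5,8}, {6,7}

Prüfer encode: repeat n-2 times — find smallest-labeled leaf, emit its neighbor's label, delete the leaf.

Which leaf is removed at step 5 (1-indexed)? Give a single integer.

Answer: 5

Derivation:
Step 1: current leaves = {2,3,8,9}. Remove leaf 2 (neighbor: 5).
Step 2: current leaves = {3,8,9}. Remove leaf 3 (neighbor: 1).
Step 3: current leaves = {1,8,9}. Remove leaf 1 (neighbor: 6).
Step 4: current leaves = {8,9}. Remove leaf 8 (neighbor: 5).
Step 5: current leaves = {5,9}. Remove leaf 5 (neighbor: 6).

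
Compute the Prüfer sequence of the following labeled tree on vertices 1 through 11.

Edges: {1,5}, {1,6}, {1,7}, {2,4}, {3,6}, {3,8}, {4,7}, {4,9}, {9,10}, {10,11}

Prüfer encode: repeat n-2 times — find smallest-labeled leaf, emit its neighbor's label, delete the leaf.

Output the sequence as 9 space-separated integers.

Step 1: leaves = {2,5,8,11}. Remove smallest leaf 2, emit neighbor 4.
Step 2: leaves = {5,8,11}. Remove smallest leaf 5, emit neighbor 1.
Step 3: leaves = {8,11}. Remove smallest leaf 8, emit neighbor 3.
Step 4: leaves = {3,11}. Remove smallest leaf 3, emit neighbor 6.
Step 5: leaves = {6,11}. Remove smallest leaf 6, emit neighbor 1.
Step 6: leaves = {1,11}. Remove smallest leaf 1, emit neighbor 7.
Step 7: leaves = {7,11}. Remove smallest leaf 7, emit neighbor 4.
Step 8: leaves = {4,11}. Remove smallest leaf 4, emit neighbor 9.
Step 9: leaves = {9,11}. Remove smallest leaf 9, emit neighbor 10.
Done: 2 vertices remain (10, 11). Sequence = [4 1 3 6 1 7 4 9 10]

Answer: 4 1 3 6 1 7 4 9 10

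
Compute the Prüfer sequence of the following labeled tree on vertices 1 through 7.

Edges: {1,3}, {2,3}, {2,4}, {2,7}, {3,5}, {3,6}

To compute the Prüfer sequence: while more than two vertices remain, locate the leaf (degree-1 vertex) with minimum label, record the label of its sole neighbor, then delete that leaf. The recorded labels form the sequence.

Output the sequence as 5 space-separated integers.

Step 1: leaves = {1,4,5,6,7}. Remove smallest leaf 1, emit neighbor 3.
Step 2: leaves = {4,5,6,7}. Remove smallest leaf 4, emit neighbor 2.
Step 3: leaves = {5,6,7}. Remove smallest leaf 5, emit neighbor 3.
Step 4: leaves = {6,7}. Remove smallest leaf 6, emit neighbor 3.
Step 5: leaves = {3,7}. Remove smallest leaf 3, emit neighbor 2.
Done: 2 vertices remain (2, 7). Sequence = [3 2 3 3 2]

Answer: 3 2 3 3 2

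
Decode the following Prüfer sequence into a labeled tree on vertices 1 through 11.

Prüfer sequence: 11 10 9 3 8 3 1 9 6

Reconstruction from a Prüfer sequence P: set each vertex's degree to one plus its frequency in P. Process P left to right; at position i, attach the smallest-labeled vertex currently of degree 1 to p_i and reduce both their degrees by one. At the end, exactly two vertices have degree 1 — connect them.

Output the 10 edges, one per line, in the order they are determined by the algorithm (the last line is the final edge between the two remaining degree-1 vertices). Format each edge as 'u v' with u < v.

Initial degrees: {1:2, 2:1, 3:3, 4:1, 5:1, 6:2, 7:1, 8:2, 9:3, 10:2, 11:2}
Step 1: smallest deg-1 vertex = 2, p_1 = 11. Add edge {2,11}. Now deg[2]=0, deg[11]=1.
Step 2: smallest deg-1 vertex = 4, p_2 = 10. Add edge {4,10}. Now deg[4]=0, deg[10]=1.
Step 3: smallest deg-1 vertex = 5, p_3 = 9. Add edge {5,9}. Now deg[5]=0, deg[9]=2.
Step 4: smallest deg-1 vertex = 7, p_4 = 3. Add edge {3,7}. Now deg[7]=0, deg[3]=2.
Step 5: smallest deg-1 vertex = 10, p_5 = 8. Add edge {8,10}. Now deg[10]=0, deg[8]=1.
Step 6: smallest deg-1 vertex = 8, p_6 = 3. Add edge {3,8}. Now deg[8]=0, deg[3]=1.
Step 7: smallest deg-1 vertex = 3, p_7 = 1. Add edge {1,3}. Now deg[3]=0, deg[1]=1.
Step 8: smallest deg-1 vertex = 1, p_8 = 9. Add edge {1,9}. Now deg[1]=0, deg[9]=1.
Step 9: smallest deg-1 vertex = 9, p_9 = 6. Add edge {6,9}. Now deg[9]=0, deg[6]=1.
Final: two remaining deg-1 vertices are 6, 11. Add edge {6,11}.

Answer: 2 11
4 10
5 9
3 7
8 10
3 8
1 3
1 9
6 9
6 11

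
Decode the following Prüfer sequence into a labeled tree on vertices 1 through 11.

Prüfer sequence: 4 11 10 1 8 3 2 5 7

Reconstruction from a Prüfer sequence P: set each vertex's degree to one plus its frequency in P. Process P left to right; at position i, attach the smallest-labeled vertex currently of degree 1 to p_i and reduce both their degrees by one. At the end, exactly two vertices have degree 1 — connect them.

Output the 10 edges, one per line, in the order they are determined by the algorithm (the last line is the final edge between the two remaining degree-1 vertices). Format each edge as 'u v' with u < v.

Answer: 4 6
4 11
9 10
1 10
1 8
3 8
2 3
2 5
5 7
7 11

Derivation:
Initial degrees: {1:2, 2:2, 3:2, 4:2, 5:2, 6:1, 7:2, 8:2, 9:1, 10:2, 11:2}
Step 1: smallest deg-1 vertex = 6, p_1 = 4. Add edge {4,6}. Now deg[6]=0, deg[4]=1.
Step 2: smallest deg-1 vertex = 4, p_2 = 11. Add edge {4,11}. Now deg[4]=0, deg[11]=1.
Step 3: smallest deg-1 vertex = 9, p_3 = 10. Add edge {9,10}. Now deg[9]=0, deg[10]=1.
Step 4: smallest deg-1 vertex = 10, p_4 = 1. Add edge {1,10}. Now deg[10]=0, deg[1]=1.
Step 5: smallest deg-1 vertex = 1, p_5 = 8. Add edge {1,8}. Now deg[1]=0, deg[8]=1.
Step 6: smallest deg-1 vertex = 8, p_6 = 3. Add edge {3,8}. Now deg[8]=0, deg[3]=1.
Step 7: smallest deg-1 vertex = 3, p_7 = 2. Add edge {2,3}. Now deg[3]=0, deg[2]=1.
Step 8: smallest deg-1 vertex = 2, p_8 = 5. Add edge {2,5}. Now deg[2]=0, deg[5]=1.
Step 9: smallest deg-1 vertex = 5, p_9 = 7. Add edge {5,7}. Now deg[5]=0, deg[7]=1.
Final: two remaining deg-1 vertices are 7, 11. Add edge {7,11}.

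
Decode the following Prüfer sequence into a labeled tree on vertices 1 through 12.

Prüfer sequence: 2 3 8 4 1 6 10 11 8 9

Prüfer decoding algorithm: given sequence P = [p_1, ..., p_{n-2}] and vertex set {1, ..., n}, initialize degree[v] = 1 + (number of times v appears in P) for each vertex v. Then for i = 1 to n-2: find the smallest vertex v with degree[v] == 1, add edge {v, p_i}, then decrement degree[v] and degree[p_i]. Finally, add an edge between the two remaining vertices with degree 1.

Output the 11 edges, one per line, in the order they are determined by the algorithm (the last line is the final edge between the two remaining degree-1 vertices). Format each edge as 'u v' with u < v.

Initial degrees: {1:2, 2:2, 3:2, 4:2, 5:1, 6:2, 7:1, 8:3, 9:2, 10:2, 11:2, 12:1}
Step 1: smallest deg-1 vertex = 5, p_1 = 2. Add edge {2,5}. Now deg[5]=0, deg[2]=1.
Step 2: smallest deg-1 vertex = 2, p_2 = 3. Add edge {2,3}. Now deg[2]=0, deg[3]=1.
Step 3: smallest deg-1 vertex = 3, p_3 = 8. Add edge {3,8}. Now deg[3]=0, deg[8]=2.
Step 4: smallest deg-1 vertex = 7, p_4 = 4. Add edge {4,7}. Now deg[7]=0, deg[4]=1.
Step 5: smallest deg-1 vertex = 4, p_5 = 1. Add edge {1,4}. Now deg[4]=0, deg[1]=1.
Step 6: smallest deg-1 vertex = 1, p_6 = 6. Add edge {1,6}. Now deg[1]=0, deg[6]=1.
Step 7: smallest deg-1 vertex = 6, p_7 = 10. Add edge {6,10}. Now deg[6]=0, deg[10]=1.
Step 8: smallest deg-1 vertex = 10, p_8 = 11. Add edge {10,11}. Now deg[10]=0, deg[11]=1.
Step 9: smallest deg-1 vertex = 11, p_9 = 8. Add edge {8,11}. Now deg[11]=0, deg[8]=1.
Step 10: smallest deg-1 vertex = 8, p_10 = 9. Add edge {8,9}. Now deg[8]=0, deg[9]=1.
Final: two remaining deg-1 vertices are 9, 12. Add edge {9,12}.

Answer: 2 5
2 3
3 8
4 7
1 4
1 6
6 10
10 11
8 11
8 9
9 12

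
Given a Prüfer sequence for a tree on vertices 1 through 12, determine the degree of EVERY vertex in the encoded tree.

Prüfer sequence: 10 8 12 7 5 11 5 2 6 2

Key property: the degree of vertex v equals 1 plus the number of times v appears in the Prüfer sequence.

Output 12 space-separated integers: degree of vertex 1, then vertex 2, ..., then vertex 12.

Answer: 1 3 1 1 3 2 2 2 1 2 2 2

Derivation:
p_1 = 10: count[10] becomes 1
p_2 = 8: count[8] becomes 1
p_3 = 12: count[12] becomes 1
p_4 = 7: count[7] becomes 1
p_5 = 5: count[5] becomes 1
p_6 = 11: count[11] becomes 1
p_7 = 5: count[5] becomes 2
p_8 = 2: count[2] becomes 1
p_9 = 6: count[6] becomes 1
p_10 = 2: count[2] becomes 2
Degrees (1 + count): deg[1]=1+0=1, deg[2]=1+2=3, deg[3]=1+0=1, deg[4]=1+0=1, deg[5]=1+2=3, deg[6]=1+1=2, deg[7]=1+1=2, deg[8]=1+1=2, deg[9]=1+0=1, deg[10]=1+1=2, deg[11]=1+1=2, deg[12]=1+1=2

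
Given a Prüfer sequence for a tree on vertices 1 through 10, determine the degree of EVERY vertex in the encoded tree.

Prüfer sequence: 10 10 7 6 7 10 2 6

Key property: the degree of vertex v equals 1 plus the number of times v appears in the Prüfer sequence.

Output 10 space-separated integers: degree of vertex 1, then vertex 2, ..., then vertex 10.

p_1 = 10: count[10] becomes 1
p_2 = 10: count[10] becomes 2
p_3 = 7: count[7] becomes 1
p_4 = 6: count[6] becomes 1
p_5 = 7: count[7] becomes 2
p_6 = 10: count[10] becomes 3
p_7 = 2: count[2] becomes 1
p_8 = 6: count[6] becomes 2
Degrees (1 + count): deg[1]=1+0=1, deg[2]=1+1=2, deg[3]=1+0=1, deg[4]=1+0=1, deg[5]=1+0=1, deg[6]=1+2=3, deg[7]=1+2=3, deg[8]=1+0=1, deg[9]=1+0=1, deg[10]=1+3=4

Answer: 1 2 1 1 1 3 3 1 1 4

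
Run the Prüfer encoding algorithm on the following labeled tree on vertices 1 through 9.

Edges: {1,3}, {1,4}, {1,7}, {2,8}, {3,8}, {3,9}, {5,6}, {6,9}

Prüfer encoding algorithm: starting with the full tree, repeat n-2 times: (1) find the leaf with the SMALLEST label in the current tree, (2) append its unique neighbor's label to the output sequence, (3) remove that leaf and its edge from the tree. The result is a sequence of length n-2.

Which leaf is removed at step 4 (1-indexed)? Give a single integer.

Step 1: current leaves = {2,4,5,7}. Remove leaf 2 (neighbor: 8).
Step 2: current leaves = {4,5,7,8}. Remove leaf 4 (neighbor: 1).
Step 3: current leaves = {5,7,8}. Remove leaf 5 (neighbor: 6).
Step 4: current leaves = {6,7,8}. Remove leaf 6 (neighbor: 9).

Answer: 6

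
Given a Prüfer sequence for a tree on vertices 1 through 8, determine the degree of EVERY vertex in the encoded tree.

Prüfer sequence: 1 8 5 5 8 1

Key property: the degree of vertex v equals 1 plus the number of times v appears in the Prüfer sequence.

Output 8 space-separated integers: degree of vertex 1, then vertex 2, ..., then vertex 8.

p_1 = 1: count[1] becomes 1
p_2 = 8: count[8] becomes 1
p_3 = 5: count[5] becomes 1
p_4 = 5: count[5] becomes 2
p_5 = 8: count[8] becomes 2
p_6 = 1: count[1] becomes 2
Degrees (1 + count): deg[1]=1+2=3, deg[2]=1+0=1, deg[3]=1+0=1, deg[4]=1+0=1, deg[5]=1+2=3, deg[6]=1+0=1, deg[7]=1+0=1, deg[8]=1+2=3

Answer: 3 1 1 1 3 1 1 3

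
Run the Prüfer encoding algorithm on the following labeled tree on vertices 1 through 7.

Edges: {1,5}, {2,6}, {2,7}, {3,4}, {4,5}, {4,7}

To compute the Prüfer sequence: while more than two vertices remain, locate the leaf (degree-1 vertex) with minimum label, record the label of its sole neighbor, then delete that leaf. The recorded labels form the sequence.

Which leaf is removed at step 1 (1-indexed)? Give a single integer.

Answer: 1

Derivation:
Step 1: current leaves = {1,3,6}. Remove leaf 1 (neighbor: 5).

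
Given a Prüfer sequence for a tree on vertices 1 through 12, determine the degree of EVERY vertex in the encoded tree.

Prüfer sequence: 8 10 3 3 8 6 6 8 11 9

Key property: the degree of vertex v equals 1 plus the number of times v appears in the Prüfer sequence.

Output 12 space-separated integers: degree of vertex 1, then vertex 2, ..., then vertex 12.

p_1 = 8: count[8] becomes 1
p_2 = 10: count[10] becomes 1
p_3 = 3: count[3] becomes 1
p_4 = 3: count[3] becomes 2
p_5 = 8: count[8] becomes 2
p_6 = 6: count[6] becomes 1
p_7 = 6: count[6] becomes 2
p_8 = 8: count[8] becomes 3
p_9 = 11: count[11] becomes 1
p_10 = 9: count[9] becomes 1
Degrees (1 + count): deg[1]=1+0=1, deg[2]=1+0=1, deg[3]=1+2=3, deg[4]=1+0=1, deg[5]=1+0=1, deg[6]=1+2=3, deg[7]=1+0=1, deg[8]=1+3=4, deg[9]=1+1=2, deg[10]=1+1=2, deg[11]=1+1=2, deg[12]=1+0=1

Answer: 1 1 3 1 1 3 1 4 2 2 2 1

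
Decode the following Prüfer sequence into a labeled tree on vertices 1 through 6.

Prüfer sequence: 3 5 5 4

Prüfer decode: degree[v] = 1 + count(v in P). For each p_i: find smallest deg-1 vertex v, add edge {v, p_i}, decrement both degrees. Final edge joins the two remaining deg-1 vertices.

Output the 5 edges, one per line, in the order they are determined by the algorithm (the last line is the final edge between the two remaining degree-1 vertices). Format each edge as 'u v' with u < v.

Initial degrees: {1:1, 2:1, 3:2, 4:2, 5:3, 6:1}
Step 1: smallest deg-1 vertex = 1, p_1 = 3. Add edge {1,3}. Now deg[1]=0, deg[3]=1.
Step 2: smallest deg-1 vertex = 2, p_2 = 5. Add edge {2,5}. Now deg[2]=0, deg[5]=2.
Step 3: smallest deg-1 vertex = 3, p_3 = 5. Add edge {3,5}. Now deg[3]=0, deg[5]=1.
Step 4: smallest deg-1 vertex = 5, p_4 = 4. Add edge {4,5}. Now deg[5]=0, deg[4]=1.
Final: two remaining deg-1 vertices are 4, 6. Add edge {4,6}.

Answer: 1 3
2 5
3 5
4 5
4 6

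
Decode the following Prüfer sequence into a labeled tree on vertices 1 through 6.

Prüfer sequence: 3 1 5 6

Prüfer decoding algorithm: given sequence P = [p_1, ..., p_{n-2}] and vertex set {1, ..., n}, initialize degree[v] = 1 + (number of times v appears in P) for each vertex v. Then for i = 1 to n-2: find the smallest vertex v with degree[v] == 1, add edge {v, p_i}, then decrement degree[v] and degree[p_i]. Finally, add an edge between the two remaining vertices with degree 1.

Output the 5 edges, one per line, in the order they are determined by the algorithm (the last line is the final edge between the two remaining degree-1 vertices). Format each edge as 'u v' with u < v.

Answer: 2 3
1 3
1 5
4 6
5 6

Derivation:
Initial degrees: {1:2, 2:1, 3:2, 4:1, 5:2, 6:2}
Step 1: smallest deg-1 vertex = 2, p_1 = 3. Add edge {2,3}. Now deg[2]=0, deg[3]=1.
Step 2: smallest deg-1 vertex = 3, p_2 = 1. Add edge {1,3}. Now deg[3]=0, deg[1]=1.
Step 3: smallest deg-1 vertex = 1, p_3 = 5. Add edge {1,5}. Now deg[1]=0, deg[5]=1.
Step 4: smallest deg-1 vertex = 4, p_4 = 6. Add edge {4,6}. Now deg[4]=0, deg[6]=1.
Final: two remaining deg-1 vertices are 5, 6. Add edge {5,6}.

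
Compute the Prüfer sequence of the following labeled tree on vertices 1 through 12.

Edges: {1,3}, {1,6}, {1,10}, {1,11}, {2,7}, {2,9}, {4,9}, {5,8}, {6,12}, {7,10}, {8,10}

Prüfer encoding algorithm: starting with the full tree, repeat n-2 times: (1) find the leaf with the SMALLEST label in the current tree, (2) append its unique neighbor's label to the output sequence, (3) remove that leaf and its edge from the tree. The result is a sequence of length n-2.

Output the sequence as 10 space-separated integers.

Answer: 1 9 8 10 2 7 10 1 1 6

Derivation:
Step 1: leaves = {3,4,5,11,12}. Remove smallest leaf 3, emit neighbor 1.
Step 2: leaves = {4,5,11,12}. Remove smallest leaf 4, emit neighbor 9.
Step 3: leaves = {5,9,11,12}. Remove smallest leaf 5, emit neighbor 8.
Step 4: leaves = {8,9,11,12}. Remove smallest leaf 8, emit neighbor 10.
Step 5: leaves = {9,11,12}. Remove smallest leaf 9, emit neighbor 2.
Step 6: leaves = {2,11,12}. Remove smallest leaf 2, emit neighbor 7.
Step 7: leaves = {7,11,12}. Remove smallest leaf 7, emit neighbor 10.
Step 8: leaves = {10,11,12}. Remove smallest leaf 10, emit neighbor 1.
Step 9: leaves = {11,12}. Remove smallest leaf 11, emit neighbor 1.
Step 10: leaves = {1,12}. Remove smallest leaf 1, emit neighbor 6.
Done: 2 vertices remain (6, 12). Sequence = [1 9 8 10 2 7 10 1 1 6]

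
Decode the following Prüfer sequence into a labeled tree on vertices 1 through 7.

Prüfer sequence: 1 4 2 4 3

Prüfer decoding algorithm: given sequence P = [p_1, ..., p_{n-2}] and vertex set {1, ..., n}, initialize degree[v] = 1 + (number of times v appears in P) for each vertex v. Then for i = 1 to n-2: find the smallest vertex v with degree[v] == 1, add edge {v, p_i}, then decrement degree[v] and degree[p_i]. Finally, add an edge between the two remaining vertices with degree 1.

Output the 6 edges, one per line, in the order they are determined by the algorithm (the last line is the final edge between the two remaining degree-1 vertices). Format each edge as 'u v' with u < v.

Answer: 1 5
1 4
2 6
2 4
3 4
3 7

Derivation:
Initial degrees: {1:2, 2:2, 3:2, 4:3, 5:1, 6:1, 7:1}
Step 1: smallest deg-1 vertex = 5, p_1 = 1. Add edge {1,5}. Now deg[5]=0, deg[1]=1.
Step 2: smallest deg-1 vertex = 1, p_2 = 4. Add edge {1,4}. Now deg[1]=0, deg[4]=2.
Step 3: smallest deg-1 vertex = 6, p_3 = 2. Add edge {2,6}. Now deg[6]=0, deg[2]=1.
Step 4: smallest deg-1 vertex = 2, p_4 = 4. Add edge {2,4}. Now deg[2]=0, deg[4]=1.
Step 5: smallest deg-1 vertex = 4, p_5 = 3. Add edge {3,4}. Now deg[4]=0, deg[3]=1.
Final: two remaining deg-1 vertices are 3, 7. Add edge {3,7}.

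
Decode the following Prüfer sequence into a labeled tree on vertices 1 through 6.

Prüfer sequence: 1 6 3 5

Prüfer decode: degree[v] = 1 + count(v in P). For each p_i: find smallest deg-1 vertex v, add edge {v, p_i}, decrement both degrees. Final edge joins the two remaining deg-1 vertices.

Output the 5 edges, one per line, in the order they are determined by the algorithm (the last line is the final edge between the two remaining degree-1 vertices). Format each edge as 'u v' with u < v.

Initial degrees: {1:2, 2:1, 3:2, 4:1, 5:2, 6:2}
Step 1: smallest deg-1 vertex = 2, p_1 = 1. Add edge {1,2}. Now deg[2]=0, deg[1]=1.
Step 2: smallest deg-1 vertex = 1, p_2 = 6. Add edge {1,6}. Now deg[1]=0, deg[6]=1.
Step 3: smallest deg-1 vertex = 4, p_3 = 3. Add edge {3,4}. Now deg[4]=0, deg[3]=1.
Step 4: smallest deg-1 vertex = 3, p_4 = 5. Add edge {3,5}. Now deg[3]=0, deg[5]=1.
Final: two remaining deg-1 vertices are 5, 6. Add edge {5,6}.

Answer: 1 2
1 6
3 4
3 5
5 6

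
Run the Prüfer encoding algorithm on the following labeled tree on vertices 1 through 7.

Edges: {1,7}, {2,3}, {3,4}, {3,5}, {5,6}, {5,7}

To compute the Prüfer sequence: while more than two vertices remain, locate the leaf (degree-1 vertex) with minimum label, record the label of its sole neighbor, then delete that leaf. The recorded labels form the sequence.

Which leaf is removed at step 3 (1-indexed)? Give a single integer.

Step 1: current leaves = {1,2,4,6}. Remove leaf 1 (neighbor: 7).
Step 2: current leaves = {2,4,6,7}. Remove leaf 2 (neighbor: 3).
Step 3: current leaves = {4,6,7}. Remove leaf 4 (neighbor: 3).

Answer: 4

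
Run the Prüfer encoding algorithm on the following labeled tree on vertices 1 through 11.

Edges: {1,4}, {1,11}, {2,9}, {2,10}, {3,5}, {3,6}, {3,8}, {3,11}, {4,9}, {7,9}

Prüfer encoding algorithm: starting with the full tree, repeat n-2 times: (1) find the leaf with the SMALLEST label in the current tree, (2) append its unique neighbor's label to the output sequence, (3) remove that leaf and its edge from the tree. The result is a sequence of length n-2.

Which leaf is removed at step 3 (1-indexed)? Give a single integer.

Answer: 7

Derivation:
Step 1: current leaves = {5,6,7,8,10}. Remove leaf 5 (neighbor: 3).
Step 2: current leaves = {6,7,8,10}. Remove leaf 6 (neighbor: 3).
Step 3: current leaves = {7,8,10}. Remove leaf 7 (neighbor: 9).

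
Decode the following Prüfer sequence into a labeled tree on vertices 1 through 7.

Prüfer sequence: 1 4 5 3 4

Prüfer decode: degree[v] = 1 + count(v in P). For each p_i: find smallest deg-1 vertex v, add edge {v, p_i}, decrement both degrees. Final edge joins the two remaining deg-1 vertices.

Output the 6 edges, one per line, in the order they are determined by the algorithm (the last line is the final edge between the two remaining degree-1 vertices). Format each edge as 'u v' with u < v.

Initial degrees: {1:2, 2:1, 3:2, 4:3, 5:2, 6:1, 7:1}
Step 1: smallest deg-1 vertex = 2, p_1 = 1. Add edge {1,2}. Now deg[2]=0, deg[1]=1.
Step 2: smallest deg-1 vertex = 1, p_2 = 4. Add edge {1,4}. Now deg[1]=0, deg[4]=2.
Step 3: smallest deg-1 vertex = 6, p_3 = 5. Add edge {5,6}. Now deg[6]=0, deg[5]=1.
Step 4: smallest deg-1 vertex = 5, p_4 = 3. Add edge {3,5}. Now deg[5]=0, deg[3]=1.
Step 5: smallest deg-1 vertex = 3, p_5 = 4. Add edge {3,4}. Now deg[3]=0, deg[4]=1.
Final: two remaining deg-1 vertices are 4, 7. Add edge {4,7}.

Answer: 1 2
1 4
5 6
3 5
3 4
4 7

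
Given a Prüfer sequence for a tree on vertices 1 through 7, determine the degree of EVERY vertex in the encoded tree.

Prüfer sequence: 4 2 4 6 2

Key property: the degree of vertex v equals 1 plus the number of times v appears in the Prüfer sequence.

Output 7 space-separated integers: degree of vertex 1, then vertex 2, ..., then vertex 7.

p_1 = 4: count[4] becomes 1
p_2 = 2: count[2] becomes 1
p_3 = 4: count[4] becomes 2
p_4 = 6: count[6] becomes 1
p_5 = 2: count[2] becomes 2
Degrees (1 + count): deg[1]=1+0=1, deg[2]=1+2=3, deg[3]=1+0=1, deg[4]=1+2=3, deg[5]=1+0=1, deg[6]=1+1=2, deg[7]=1+0=1

Answer: 1 3 1 3 1 2 1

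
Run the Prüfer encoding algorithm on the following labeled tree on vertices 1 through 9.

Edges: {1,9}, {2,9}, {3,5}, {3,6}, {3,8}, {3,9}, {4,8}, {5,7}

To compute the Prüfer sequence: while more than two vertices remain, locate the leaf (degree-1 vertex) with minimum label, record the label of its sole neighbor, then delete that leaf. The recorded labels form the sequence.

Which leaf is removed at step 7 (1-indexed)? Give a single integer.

Step 1: current leaves = {1,2,4,6,7}. Remove leaf 1 (neighbor: 9).
Step 2: current leaves = {2,4,6,7}. Remove leaf 2 (neighbor: 9).
Step 3: current leaves = {4,6,7,9}. Remove leaf 4 (neighbor: 8).
Step 4: current leaves = {6,7,8,9}. Remove leaf 6 (neighbor: 3).
Step 5: current leaves = {7,8,9}. Remove leaf 7 (neighbor: 5).
Step 6: current leaves = {5,8,9}. Remove leaf 5 (neighbor: 3).
Step 7: current leaves = {8,9}. Remove leaf 8 (neighbor: 3).

Answer: 8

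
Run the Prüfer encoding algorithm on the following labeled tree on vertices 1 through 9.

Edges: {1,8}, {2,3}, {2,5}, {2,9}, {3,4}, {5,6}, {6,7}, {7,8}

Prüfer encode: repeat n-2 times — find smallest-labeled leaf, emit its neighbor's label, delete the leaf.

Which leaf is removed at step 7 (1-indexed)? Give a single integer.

Answer: 5

Derivation:
Step 1: current leaves = {1,4,9}. Remove leaf 1 (neighbor: 8).
Step 2: current leaves = {4,8,9}. Remove leaf 4 (neighbor: 3).
Step 3: current leaves = {3,8,9}. Remove leaf 3 (neighbor: 2).
Step 4: current leaves = {8,9}. Remove leaf 8 (neighbor: 7).
Step 5: current leaves = {7,9}. Remove leaf 7 (neighbor: 6).
Step 6: current leaves = {6,9}. Remove leaf 6 (neighbor: 5).
Step 7: current leaves = {5,9}. Remove leaf 5 (neighbor: 2).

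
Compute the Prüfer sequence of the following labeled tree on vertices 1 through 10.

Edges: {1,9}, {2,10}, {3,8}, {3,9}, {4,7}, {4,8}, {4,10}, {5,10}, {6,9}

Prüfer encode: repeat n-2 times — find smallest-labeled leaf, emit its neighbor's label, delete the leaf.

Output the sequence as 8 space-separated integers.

Answer: 9 10 10 9 4 3 8 4

Derivation:
Step 1: leaves = {1,2,5,6,7}. Remove smallest leaf 1, emit neighbor 9.
Step 2: leaves = {2,5,6,7}. Remove smallest leaf 2, emit neighbor 10.
Step 3: leaves = {5,6,7}. Remove smallest leaf 5, emit neighbor 10.
Step 4: leaves = {6,7,10}. Remove smallest leaf 6, emit neighbor 9.
Step 5: leaves = {7,9,10}. Remove smallest leaf 7, emit neighbor 4.
Step 6: leaves = {9,10}. Remove smallest leaf 9, emit neighbor 3.
Step 7: leaves = {3,10}. Remove smallest leaf 3, emit neighbor 8.
Step 8: leaves = {8,10}. Remove smallest leaf 8, emit neighbor 4.
Done: 2 vertices remain (4, 10). Sequence = [9 10 10 9 4 3 8 4]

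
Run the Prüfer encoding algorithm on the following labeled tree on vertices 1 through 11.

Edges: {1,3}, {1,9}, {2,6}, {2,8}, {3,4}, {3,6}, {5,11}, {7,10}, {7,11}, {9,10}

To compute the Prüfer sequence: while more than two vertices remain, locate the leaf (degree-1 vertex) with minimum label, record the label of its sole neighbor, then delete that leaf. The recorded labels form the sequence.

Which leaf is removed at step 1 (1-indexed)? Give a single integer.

Answer: 4

Derivation:
Step 1: current leaves = {4,5,8}. Remove leaf 4 (neighbor: 3).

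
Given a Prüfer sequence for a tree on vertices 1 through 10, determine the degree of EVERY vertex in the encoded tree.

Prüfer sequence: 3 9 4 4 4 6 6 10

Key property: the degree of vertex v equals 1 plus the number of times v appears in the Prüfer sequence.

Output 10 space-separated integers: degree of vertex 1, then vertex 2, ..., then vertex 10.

p_1 = 3: count[3] becomes 1
p_2 = 9: count[9] becomes 1
p_3 = 4: count[4] becomes 1
p_4 = 4: count[4] becomes 2
p_5 = 4: count[4] becomes 3
p_6 = 6: count[6] becomes 1
p_7 = 6: count[6] becomes 2
p_8 = 10: count[10] becomes 1
Degrees (1 + count): deg[1]=1+0=1, deg[2]=1+0=1, deg[3]=1+1=2, deg[4]=1+3=4, deg[5]=1+0=1, deg[6]=1+2=3, deg[7]=1+0=1, deg[8]=1+0=1, deg[9]=1+1=2, deg[10]=1+1=2

Answer: 1 1 2 4 1 3 1 1 2 2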